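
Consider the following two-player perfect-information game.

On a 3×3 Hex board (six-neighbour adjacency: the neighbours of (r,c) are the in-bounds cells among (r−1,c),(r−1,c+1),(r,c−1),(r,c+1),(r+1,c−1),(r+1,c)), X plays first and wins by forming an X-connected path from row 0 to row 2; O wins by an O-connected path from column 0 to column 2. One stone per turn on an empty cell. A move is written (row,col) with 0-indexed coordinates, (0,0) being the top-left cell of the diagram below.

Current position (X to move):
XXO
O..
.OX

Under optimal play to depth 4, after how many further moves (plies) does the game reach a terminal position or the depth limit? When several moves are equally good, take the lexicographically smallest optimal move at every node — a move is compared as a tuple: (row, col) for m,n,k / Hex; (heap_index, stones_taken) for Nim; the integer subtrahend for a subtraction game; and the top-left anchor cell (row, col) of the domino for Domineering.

PV length from [XXO/O../.OX]: 3 plies

[XXO/O../.OX] X move#1: (1,1):+1/XXO/OX./.OX*, (1,2):-1/XXO/O.X/.OX, (2,0):-1/XXO/O../XOX
[XXO/OX./.OX] O move#2: (1,2):-1/XXO/OXO/.OX*, (2,0):-1/XXO/OX./OOX
[XXO/OXO/.OX] X move#3: (2,0):+1/XXO/OXO/XOX*
[XXO/OXO/XOX] end (terminal -1, O#4); searched XXO/O../.OX to 4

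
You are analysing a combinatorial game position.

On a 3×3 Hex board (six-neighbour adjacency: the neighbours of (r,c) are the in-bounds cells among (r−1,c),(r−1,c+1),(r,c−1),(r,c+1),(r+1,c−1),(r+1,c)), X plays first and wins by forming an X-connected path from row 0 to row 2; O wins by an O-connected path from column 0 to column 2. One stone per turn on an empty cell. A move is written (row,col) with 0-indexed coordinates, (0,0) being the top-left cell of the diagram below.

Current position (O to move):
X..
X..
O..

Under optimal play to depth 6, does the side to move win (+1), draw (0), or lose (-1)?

value(X../X../O.., O) = +1

p1 O@[X../X../O..]: (0,1)[XO./X../O..]-1 (0,2)[X.O/X../O..]+1* (1,1)[X../XO./O..]+1 (1,2)[X../X.O/O..]+1 (2,1)[X../X../OO.]+1 (2,2)[X../X../O.O]+1
p2 X@[X.O/X../O..]: (0,1)[XXO/X../O..]-1* (1,1)[X.O/XX./O..]-1 (1,2)[X.O/X.X/O..]-1 (2,1)[X.O/X../OX.]-1 (2,2)[X.O/X../O.X]-1
p3 O@[XXO/X../O..]: (1,1)[XXO/XO./O..]+1* (1,2)[XXO/X.O/O..]+1 (2,1)[XXO/X../OO.]+1 (2,2)[XXO/X../O.O]+1
p4 X@[XXO/XO./O..] terminal -1; root [X../X../O..] d6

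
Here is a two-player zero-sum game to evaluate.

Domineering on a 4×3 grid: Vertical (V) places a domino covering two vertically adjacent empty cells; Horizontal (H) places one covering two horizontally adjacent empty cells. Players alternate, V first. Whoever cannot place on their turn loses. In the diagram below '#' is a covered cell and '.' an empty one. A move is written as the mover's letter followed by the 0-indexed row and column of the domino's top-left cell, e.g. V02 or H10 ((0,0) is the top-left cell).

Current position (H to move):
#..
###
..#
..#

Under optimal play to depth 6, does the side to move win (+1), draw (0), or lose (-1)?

ply 1, H at #../###/..#/..# | H01=-1→###/###/..#/..#; H20=+1→#../###/###/..#*; H30=+1→#../###/..#/###
ply 2: #../###/###/..# is terminal -1 (V); from #../###/..#/..# depth 6

value(#../###/..#/..#, H) = +1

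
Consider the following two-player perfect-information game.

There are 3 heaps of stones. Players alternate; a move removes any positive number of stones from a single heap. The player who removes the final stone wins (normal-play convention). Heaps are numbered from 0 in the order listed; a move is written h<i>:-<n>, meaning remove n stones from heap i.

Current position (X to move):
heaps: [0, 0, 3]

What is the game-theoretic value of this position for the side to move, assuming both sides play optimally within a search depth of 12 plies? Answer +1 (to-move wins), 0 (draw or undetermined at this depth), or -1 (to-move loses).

[(0,0,3)] X move#1: h2:-1:-1/(0,0,2), h2:-2:-1/(0,0,1), h2:-3:+1/(0,0,0)*
[(0,0,0)] end (terminal -1, O#2); searched (0,0,3) to 12

value((0,0,3), X) = +1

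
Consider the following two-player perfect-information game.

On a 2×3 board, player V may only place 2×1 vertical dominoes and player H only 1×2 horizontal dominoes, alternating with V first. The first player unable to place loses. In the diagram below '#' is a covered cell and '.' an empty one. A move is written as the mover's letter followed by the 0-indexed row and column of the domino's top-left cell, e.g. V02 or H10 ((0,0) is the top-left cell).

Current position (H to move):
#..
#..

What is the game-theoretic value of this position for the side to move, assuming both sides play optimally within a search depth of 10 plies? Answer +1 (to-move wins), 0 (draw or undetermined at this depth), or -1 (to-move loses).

value(#../#.., H) = +1

p1 H@[#../#..]: H01[###/#..]+1* H11[#../###]+1
p2 V@[###/#..] terminal -1; root [#../#..] d10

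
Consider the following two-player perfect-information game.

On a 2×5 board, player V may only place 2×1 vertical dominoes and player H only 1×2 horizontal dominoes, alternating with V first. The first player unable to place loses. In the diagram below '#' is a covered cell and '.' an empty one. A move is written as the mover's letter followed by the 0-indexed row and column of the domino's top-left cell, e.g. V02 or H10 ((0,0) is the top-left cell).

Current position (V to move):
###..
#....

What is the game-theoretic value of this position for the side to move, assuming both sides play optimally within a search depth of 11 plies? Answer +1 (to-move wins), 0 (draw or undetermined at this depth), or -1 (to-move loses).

[###../#....] V move#1: V03:+1/####./#..#.*, V04:-1/###.#/#...#
[####./#..#.] H move#2: H11:-1/####./####.*
[####./####.] V move#3: V04:+1/#####/#####*
[#####/#####] end (terminal -1, H#4); searched ###../#.... to 11

value(###../#...., V) = +1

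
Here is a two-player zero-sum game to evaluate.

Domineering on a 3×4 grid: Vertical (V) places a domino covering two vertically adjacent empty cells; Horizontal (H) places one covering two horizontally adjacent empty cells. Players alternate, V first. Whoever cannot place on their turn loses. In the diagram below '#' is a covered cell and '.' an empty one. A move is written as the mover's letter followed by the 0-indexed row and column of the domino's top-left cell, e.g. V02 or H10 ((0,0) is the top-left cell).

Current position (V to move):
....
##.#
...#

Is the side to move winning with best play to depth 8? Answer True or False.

V winning at [..../##.#/...#]: False

p1 V@[..../##.#/...#]: V02[..#./####/...#]-1* V12[..../####/..##]-1
p2 H@[..#./####/...#]: H00[###./####/...#]+1* H20[..#./####/##.#]+1 H21[..#./####/.###]+1
p3 V@[###./####/...#] terminal -1; root [..../##.#/...#] d8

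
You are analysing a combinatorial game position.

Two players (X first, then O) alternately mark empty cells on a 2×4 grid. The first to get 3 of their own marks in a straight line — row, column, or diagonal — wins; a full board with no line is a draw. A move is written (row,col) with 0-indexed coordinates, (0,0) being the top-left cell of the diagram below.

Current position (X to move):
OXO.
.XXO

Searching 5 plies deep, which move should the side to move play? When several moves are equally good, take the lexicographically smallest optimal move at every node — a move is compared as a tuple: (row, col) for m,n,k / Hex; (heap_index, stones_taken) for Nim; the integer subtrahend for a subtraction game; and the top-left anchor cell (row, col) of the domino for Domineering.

[OXO./.XXO] X move#1: (0,3):+0/OXOX/.XXO, (1,0):+1/OXO./XXXO*
[OXO./XXXO] end (terminal -1, O#2); searched OXO./.XXO to 5

X's best at [OXO./.XXO]: (1,0)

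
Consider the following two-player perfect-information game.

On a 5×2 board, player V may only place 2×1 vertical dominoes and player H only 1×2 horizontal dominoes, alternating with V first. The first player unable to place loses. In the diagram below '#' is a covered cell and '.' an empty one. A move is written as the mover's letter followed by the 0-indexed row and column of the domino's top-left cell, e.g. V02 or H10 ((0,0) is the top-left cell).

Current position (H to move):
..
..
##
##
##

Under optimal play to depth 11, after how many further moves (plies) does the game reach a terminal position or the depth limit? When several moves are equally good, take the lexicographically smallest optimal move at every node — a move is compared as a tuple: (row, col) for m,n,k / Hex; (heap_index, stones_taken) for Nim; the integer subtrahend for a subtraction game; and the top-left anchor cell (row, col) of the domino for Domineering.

[../../##/##/##] H move#1: H00:+1/##/../##/##/##*, H10:+1/../##/##/##/##
[##/../##/##/##] end (terminal -1, V#2); searched ../../##/##/## to 11

PV length from [../../##/##/##]: 1 ply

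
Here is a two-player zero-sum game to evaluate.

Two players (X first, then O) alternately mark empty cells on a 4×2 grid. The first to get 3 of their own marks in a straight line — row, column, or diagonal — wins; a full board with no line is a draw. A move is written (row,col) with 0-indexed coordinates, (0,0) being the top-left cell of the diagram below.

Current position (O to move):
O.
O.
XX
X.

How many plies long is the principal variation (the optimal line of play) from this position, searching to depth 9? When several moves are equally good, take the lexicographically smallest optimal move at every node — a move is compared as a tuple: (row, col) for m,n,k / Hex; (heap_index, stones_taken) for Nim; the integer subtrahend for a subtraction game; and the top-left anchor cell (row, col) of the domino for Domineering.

ply 1, O at O./O./XX/X. | (0,1)=+0→OO/O./XX/X.*; (1,1)=+0→O./OO/XX/X.; (3,1)=+0→O./O./XX/XO
ply 2, X at OO/O./XX/X. | (1,1)=+0→OO/OX/XX/X.*; (3,1)=+0→OO/O./XX/XX
ply 3, O at OO/OX/XX/X. | (3,1)=+0→OO/OX/XX/XO*
ply 4: OO/OX/XX/XO is terminal +0 (X); from O./O./XX/X. depth 9

PV length from [O./O./XX/X.]: 3 plies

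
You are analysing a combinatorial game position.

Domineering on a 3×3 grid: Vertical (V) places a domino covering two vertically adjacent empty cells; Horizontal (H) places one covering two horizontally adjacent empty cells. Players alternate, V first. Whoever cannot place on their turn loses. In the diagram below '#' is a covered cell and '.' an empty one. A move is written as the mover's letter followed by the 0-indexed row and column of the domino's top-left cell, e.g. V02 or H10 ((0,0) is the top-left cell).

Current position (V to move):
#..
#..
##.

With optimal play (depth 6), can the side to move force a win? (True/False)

p1 V@[#../#../##.]: V01[##./##./##.]+1* V02[#.#/#.#/##.]+1 V12[#../#.#/###]-1
p2 H@[##./##./##.] terminal -1; root [#../#../##.] d6

V winning at [#../#../##.]: True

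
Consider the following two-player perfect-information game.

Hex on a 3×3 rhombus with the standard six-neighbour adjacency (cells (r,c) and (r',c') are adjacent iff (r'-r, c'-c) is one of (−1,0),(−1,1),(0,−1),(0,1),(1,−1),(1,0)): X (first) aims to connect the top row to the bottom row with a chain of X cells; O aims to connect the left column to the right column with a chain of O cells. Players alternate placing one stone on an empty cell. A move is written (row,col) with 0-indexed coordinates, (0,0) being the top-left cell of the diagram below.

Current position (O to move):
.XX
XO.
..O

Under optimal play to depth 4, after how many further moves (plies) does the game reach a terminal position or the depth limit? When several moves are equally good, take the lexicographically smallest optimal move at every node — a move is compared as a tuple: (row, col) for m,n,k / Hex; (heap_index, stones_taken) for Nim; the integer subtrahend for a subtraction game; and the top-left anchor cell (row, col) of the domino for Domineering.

PV length from [.XX/XO./..O]: 3 plies

p1 O@[.XX/XO./..O]: (0,0)[OXX/XO./..O]-1 (1,2)[.XX/XOO/..O]-1 (2,0)[.XX/XO./O.O]+1* (2,1)[.XX/XO./.OO]-1
p2 X@[.XX/XO./O.O]: (0,0)[XXX/XO./O.O]-1* (1,2)[.XX/XOX/O.O]-1 (2,1)[.XX/XO./OXO]-1
p3 O@[XXX/XO./O.O]: (1,2)[XXX/XOO/O.O]+1* (2,1)[XXX/XO./OOO]+1
p4 X@[XXX/XOO/O.O] terminal -1; root [.XX/XO./..O] d4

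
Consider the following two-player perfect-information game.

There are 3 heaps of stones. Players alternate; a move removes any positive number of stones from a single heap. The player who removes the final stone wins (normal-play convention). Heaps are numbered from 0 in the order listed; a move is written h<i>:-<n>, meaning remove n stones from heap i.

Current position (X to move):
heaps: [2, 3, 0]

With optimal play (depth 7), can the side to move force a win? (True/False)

ply 1, X at (2,3,0) | h0:-1=-1→(1,3,0); h0:-2=-1→(0,3,0); h1:-1=+1→(2,2,0)*; h1:-2=-1→(2,1,0); h1:-3=-1→(2,0,0)
ply 2, O at (2,2,0) | h0:-1=-1→(1,2,0)*; h0:-2=-1→(0,2,0); h1:-1=-1→(2,1,0); h1:-2=-1→(2,0,0)
ply 3, X at (1,2,0) | h0:-1=-1→(0,2,0); h1:-1=+1→(1,1,0)*; h1:-2=-1→(1,0,0)
ply 4, O at (1,1,0) | h0:-1=-1→(0,1,0)*; h1:-1=-1→(1,0,0)
ply 5, X at (0,1,0) | h1:-1=+1→(0,0,0)*
ply 6: (0,0,0) is terminal -1 (O); from (2,3,0) depth 7

X winning at [(2,3,0)]: True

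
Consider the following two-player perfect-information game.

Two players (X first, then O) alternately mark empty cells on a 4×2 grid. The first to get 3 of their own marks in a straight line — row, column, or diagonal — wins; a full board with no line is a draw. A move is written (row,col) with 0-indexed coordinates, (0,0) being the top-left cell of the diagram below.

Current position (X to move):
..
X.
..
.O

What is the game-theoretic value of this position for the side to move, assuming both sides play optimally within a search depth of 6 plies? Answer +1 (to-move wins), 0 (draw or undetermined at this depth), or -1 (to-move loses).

value(../X./../.O, X) = +1

ply 1, X at ../X./../.O | (0,0)=+0→X./X./../.O; (0,1)=+0→.X/X./../.O; (1,1)=+0→../XX/../.O; (2,0)=+1→../X./X./.O*; (2,1)=+0→../X./.X/.O; (3,0)=+0→../X./../XO
ply 2, O at ../X./X./.O | (0,0)=-1→O./X./X./.O*; (0,1)=-1→.O/X./X./.O; (1,1)=-1→../XO/X./.O; (2,1)=-1→../X./XO/.O; (3,0)=-1→../X./X./OO
ply 3, X at O./X./X./.O | (0,1)=+0→OX/X./X./.O; (1,1)=+0→O./XX/X./.O; (2,1)=+0→O./X./XX/.O; (3,0)=+1→O./X./X./XO*
ply 4: O./X./X./XO is terminal -1 (O); from ../X./../.O depth 6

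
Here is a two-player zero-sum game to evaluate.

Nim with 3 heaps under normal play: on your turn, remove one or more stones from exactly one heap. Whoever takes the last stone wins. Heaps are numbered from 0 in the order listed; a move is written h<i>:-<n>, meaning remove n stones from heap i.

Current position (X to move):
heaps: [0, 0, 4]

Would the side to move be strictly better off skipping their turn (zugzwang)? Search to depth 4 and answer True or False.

zugzwang((0,0,4), X) = False

ply 1, X at (0,0,4) | h2:-1=-1→(0,0,3); h2:-2=-1→(0,0,2); h2:-3=-1→(0,0,1); h2:-4=+1→(0,0,0)*
ply 2: (0,0,0) is terminal -1 (O); from (0,0,4) depth 4
suppose X passes — search the same position with O to move:
pass> ply 1, O at (0,0,4) | h2:-1=-1→(0,0,3); h2:-2=-1→(0,0,2); h2:-3=-1→(0,0,1); h2:-4=+1→(0,0,0)*
pass> ply 2: (0,0,0) is terminal -1 (X); from (0,0,4) depth 4
for X: play +1, pass -1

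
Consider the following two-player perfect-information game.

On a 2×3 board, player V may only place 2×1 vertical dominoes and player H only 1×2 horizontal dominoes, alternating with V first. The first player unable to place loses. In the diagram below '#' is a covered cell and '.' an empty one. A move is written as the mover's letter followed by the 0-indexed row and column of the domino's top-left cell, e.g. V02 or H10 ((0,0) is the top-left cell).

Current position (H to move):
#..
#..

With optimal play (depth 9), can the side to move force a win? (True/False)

H winning at [#../#..]: True

p1 H@[#../#..]: H01[###/#..]+1* H11[#../###]+1
p2 V@[###/#..] terminal -1; root [#../#..] d9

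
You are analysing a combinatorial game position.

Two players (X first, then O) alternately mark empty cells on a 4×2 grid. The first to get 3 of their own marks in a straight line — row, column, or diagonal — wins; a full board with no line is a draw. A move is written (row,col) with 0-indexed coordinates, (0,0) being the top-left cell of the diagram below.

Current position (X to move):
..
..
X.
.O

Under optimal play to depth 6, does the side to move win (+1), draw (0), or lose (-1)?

value(../../X./.O, X) = +1

[../../X./.O] X move#1: (0,0):+0/X./../X./.O, (0,1):+0/.X/../X./.O, (1,0):+1/../X./X./.O*, (1,1):+0/../.X/X./.O, (2,1):+0/../../XX/.O, (3,0):+0/../../X./XO
[../X./X./.O] O move#2: (0,0):-1/O./X./X./.O*, (0,1):-1/.O/X./X./.O, (1,1):-1/../XO/X./.O, (2,1):-1/../X./XO/.O, (3,0):-1/../X./X./OO
[O./X./X./.O] X move#3: (0,1):+0/OX/X./X./.O, (1,1):+0/O./XX/X./.O, (2,1):+0/O./X./XX/.O, (3,0):+1/O./X./X./XO*
[O./X./X./XO] end (terminal -1, O#4); searched ../../X./.O to 6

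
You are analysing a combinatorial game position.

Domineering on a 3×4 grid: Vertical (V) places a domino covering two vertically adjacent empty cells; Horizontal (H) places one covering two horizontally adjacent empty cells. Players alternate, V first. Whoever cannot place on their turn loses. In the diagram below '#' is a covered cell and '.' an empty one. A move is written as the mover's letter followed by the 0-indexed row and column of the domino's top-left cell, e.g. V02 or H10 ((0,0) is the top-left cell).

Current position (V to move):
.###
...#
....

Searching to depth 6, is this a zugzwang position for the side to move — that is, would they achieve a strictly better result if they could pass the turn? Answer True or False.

[.###/...#/....] V move#1: V00:-1/####/#..#/...., V10:-1/.###/#..#/#..., V11:+1/.###/.#.#/.#..*, V12:-1/.###/..##/..#.
[.###/.#.#/.#..] H move#2: H22:-1/.###/.#.#/.###*
[.###/.#.#/.###] V move#3: V00:+1/####/##.#/.###*, V10:+1/.###/##.#/####
[####/##.#/.###] end (terminal -1, H#4); searched .###/...#/.... to 6
suppose V passes — search the same position with H to move:
pass> [.###/...#/....] H move#1: H10:+1/.###/##.#/....*, H11:+1/.###/.###/...., H20:+1/.###/...#/##.., H21:+1/.###/...#/.##., H22:-1/.###/...#/..##
pass> [.###/##.#/....] V move#2: V12:-1/.###/####/..#.*
pass> [.###/####/..#.] H move#3: H20:+1/.###/####/###.*
pass> [.###/####/###.] end (terminal -1, V#4); searched .###/...#/.... to 6
for V: play +1, pass -1

zugzwang(.###/...#/...., V) = False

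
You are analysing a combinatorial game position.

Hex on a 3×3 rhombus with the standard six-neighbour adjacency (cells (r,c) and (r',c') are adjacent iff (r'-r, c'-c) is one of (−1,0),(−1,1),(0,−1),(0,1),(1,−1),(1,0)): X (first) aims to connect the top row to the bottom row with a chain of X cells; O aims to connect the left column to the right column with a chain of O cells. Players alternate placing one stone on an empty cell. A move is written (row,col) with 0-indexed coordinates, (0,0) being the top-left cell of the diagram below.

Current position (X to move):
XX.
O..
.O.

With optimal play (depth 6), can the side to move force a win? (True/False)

X winning at [XX./O../.O.]: False

[XX./O../.O.] X move#1: (0,2):-1/XXX/O../.O.*, (1,1):-1/XX./OX./.O., (1,2):-1/XX./O.X/.O., (2,0):-1/XX./O../XO., (2,2):-1/XX./O../.OX
[XXX/O../.O.] O move#2: (1,1):+1/XXX/OO./.O.*, (1,2):+1/XXX/O.O/.O., (2,0):+1/XXX/O../OO., (2,2):+1/XXX/O../.OO
[XXX/OO./.O.] X move#3: (1,2):-1/XXX/OOX/.O.*, (2,0):-1/XXX/OO./XO., (2,2):-1/XXX/OO./.OX
[XXX/OOX/.O.] O move#4: (2,0):-1/XXX/OOX/OO., (2,2):+1/XXX/OOX/.OO*
[XXX/OOX/.OO] end (terminal -1, X#5); searched XX./O../.O. to 6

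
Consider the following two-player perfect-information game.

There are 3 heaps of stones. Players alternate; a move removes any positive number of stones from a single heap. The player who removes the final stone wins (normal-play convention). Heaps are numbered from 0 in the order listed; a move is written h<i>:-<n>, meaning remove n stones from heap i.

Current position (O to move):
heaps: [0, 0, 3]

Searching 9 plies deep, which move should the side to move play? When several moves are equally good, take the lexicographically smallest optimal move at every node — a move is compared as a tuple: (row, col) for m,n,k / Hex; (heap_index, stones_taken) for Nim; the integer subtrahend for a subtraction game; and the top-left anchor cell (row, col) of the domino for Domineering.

O's best at [(0,0,3)]: h2:-3

ply 1, O at (0,0,3) | h2:-1=-1→(0,0,2); h2:-2=-1→(0,0,1); h2:-3=+1→(0,0,0)*
ply 2: (0,0,0) is terminal -1 (X); from (0,0,3) depth 9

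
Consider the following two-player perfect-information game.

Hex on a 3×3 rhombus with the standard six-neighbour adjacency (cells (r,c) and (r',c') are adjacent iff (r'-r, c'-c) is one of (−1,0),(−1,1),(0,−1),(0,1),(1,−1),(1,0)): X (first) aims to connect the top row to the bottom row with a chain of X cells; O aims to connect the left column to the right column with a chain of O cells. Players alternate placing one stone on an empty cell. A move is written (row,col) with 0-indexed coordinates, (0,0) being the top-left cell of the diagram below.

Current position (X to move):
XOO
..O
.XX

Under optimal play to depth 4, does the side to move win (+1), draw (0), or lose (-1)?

p1 X@[XOO/..O/.XX]: (1,0)[XOO/X.O/.XX]+1* (1,1)[XOO/.XO/.XX]-1 (2,0)[XOO/..O/XXX]-1
p2 O@[XOO/X.O/.XX]: (1,1)[XOO/XOO/.XX]-1* (2,0)[XOO/X.O/OXX]-1
p3 X@[XOO/XOO/.XX]: (2,0)[XOO/XOO/XXX]+1*
p4 O@[XOO/XOO/XXX] terminal -1; root [XOO/..O/.XX] d4

value(XOO/..O/.XX, X) = +1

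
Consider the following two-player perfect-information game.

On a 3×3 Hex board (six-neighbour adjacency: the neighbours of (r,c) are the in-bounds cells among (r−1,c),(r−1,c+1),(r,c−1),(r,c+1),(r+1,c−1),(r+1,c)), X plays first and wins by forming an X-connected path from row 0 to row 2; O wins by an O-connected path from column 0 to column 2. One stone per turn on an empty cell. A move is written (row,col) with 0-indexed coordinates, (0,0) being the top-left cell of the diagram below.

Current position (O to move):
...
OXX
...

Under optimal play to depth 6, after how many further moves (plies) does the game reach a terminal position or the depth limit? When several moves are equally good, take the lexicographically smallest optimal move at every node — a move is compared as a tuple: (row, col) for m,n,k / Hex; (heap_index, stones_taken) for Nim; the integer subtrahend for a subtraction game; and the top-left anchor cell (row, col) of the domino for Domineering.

PV length from [.../OXX/...]: 4 plies

ply 1, O at .../OXX/... | (0,0)=-1→O../OXX/...*; (0,1)=-1→.O./OXX/...; (0,2)=-1→..O/OXX/...; (2,0)=-1→.../OXX/O..; (2,1)=-1→.../OXX/.O.; (2,2)=-1→.../OXX/..O
ply 2, X at O../OXX/... | (0,1)=+1→OX./OXX/...*; (0,2)=+1→O.X/OXX/...; (2,0)=+1→O../OXX/X..; (2,1)=+1→O../OXX/.X.; (2,2)=+1→O../OXX/..X
ply 3, O at OX./OXX/... | (0,2)=-1→OXO/OXX/...*; (2,0)=-1→OX./OXX/O..; (2,1)=-1→OX./OXX/.O.; (2,2)=-1→OX./OXX/..O
ply 4, X at OXO/OXX/... | (2,0)=+1→OXO/OXX/X..*; (2,1)=+1→OXO/OXX/.X.; (2,2)=+1→OXO/OXX/..X
ply 5: OXO/OXX/X.. is terminal -1 (O); from .../OXX/... depth 6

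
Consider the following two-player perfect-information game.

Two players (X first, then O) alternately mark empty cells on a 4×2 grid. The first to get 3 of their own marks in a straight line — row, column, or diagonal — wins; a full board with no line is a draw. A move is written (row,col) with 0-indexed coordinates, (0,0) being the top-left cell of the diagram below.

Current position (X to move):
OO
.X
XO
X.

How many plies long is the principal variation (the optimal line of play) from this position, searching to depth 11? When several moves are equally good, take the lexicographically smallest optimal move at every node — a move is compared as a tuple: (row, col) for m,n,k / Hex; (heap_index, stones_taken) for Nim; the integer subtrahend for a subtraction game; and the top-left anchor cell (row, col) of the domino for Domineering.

ply 1, X at OO/.X/XO/X. | (1,0)=+1→OO/XX/XO/X.*; (3,1)=+0→OO/.X/XO/XX
ply 2: OO/XX/XO/X. is terminal -1 (O); from OO/.X/XO/X. depth 11

PV length from [OO/.X/XO/X.]: 1 ply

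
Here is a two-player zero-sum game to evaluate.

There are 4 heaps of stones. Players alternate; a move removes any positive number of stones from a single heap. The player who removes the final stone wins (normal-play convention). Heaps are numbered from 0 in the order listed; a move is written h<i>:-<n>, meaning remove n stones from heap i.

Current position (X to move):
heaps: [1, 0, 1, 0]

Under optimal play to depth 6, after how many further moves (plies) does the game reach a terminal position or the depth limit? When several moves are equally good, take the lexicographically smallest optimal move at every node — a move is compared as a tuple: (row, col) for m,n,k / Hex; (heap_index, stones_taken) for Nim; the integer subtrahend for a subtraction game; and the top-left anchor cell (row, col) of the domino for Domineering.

PV length from [(1,0,1,0)]: 2 plies

p1 X@[(1,0,1,0)]: h0:-1[(0,0,1,0)]-1* h2:-1[(1,0,0,0)]-1
p2 O@[(0,0,1,0)]: h2:-1[(0,0,0,0)]+1*
p3 X@[(0,0,0,0)] terminal -1; root [(1,0,1,0)] d6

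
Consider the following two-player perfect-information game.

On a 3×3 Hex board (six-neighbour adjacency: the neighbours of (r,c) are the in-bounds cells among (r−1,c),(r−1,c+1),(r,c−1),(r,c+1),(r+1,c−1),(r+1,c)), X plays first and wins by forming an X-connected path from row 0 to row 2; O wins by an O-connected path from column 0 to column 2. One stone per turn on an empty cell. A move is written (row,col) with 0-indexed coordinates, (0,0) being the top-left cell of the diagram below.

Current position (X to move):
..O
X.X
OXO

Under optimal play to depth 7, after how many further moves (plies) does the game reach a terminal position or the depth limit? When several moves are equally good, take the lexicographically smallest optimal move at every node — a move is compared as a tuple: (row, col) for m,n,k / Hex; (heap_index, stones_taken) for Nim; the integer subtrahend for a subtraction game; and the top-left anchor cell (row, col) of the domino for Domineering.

[..O/X.X/OXO] X move#1: (0,0):-1/X.O/X.X/OXO, (0,1):-1/.XO/X.X/OXO, (1,1):+1/..O/XXX/OXO*
[..O/XXX/OXO] O move#2: (0,0):-1/O.O/XXX/OXO*, (0,1):-1/.OO/XXX/OXO
[O.O/XXX/OXO] X move#3: (0,1):+1/OXO/XXX/OXO*
[OXO/XXX/OXO] end (terminal -1, O#4); searched ..O/X.X/OXO to 7

PV length from [..O/X.X/OXO]: 3 plies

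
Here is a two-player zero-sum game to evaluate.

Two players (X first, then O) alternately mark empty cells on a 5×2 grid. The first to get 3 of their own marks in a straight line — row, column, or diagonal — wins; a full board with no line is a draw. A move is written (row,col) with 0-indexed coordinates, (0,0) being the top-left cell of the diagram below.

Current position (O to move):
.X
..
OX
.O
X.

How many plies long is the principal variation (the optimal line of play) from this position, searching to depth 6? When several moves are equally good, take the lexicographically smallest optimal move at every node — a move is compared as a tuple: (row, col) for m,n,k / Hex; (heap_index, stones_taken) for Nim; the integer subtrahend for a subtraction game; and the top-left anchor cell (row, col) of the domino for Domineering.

[.X/../OX/.O/X.] O move#1: (0,0):-1/OX/../OX/.O/X., (1,0):-1/.X/O./OX/.O/X., (1,1):+0/.X/.O/OX/.O/X.*, (3,0):-1/.X/../OX/OO/X., (4,1):-1/.X/../OX/.O/XO
[.X/.O/OX/.O/X.] X move#2: (0,0):+0/XX/.O/OX/.O/X.*, (1,0):+0/.X/XO/OX/.O/X., (3,0):+0/.X/.O/OX/XO/X., (4,1):-1/.X/.O/OX/.O/XX
[XX/.O/OX/.O/X.] O move#3: (1,0):+0/XX/OO/OX/.O/X.*, (3,0):+0/XX/.O/OX/OO/X., (4,1):+0/XX/.O/OX/.O/XO
[XX/OO/OX/.O/X.] X move#4: (3,0):+0/XX/OO/OX/XO/X.*, (4,1):-1/XX/OO/OX/.O/XX
[XX/OO/OX/XO/X.] O move#5: (4,1):+0/XX/OO/OX/XO/XO*
[XX/OO/OX/XO/XO] end (terminal +0, X#6); searched .X/../OX/.O/X. to 6

PV length from [.X/../OX/.O/X.]: 5 plies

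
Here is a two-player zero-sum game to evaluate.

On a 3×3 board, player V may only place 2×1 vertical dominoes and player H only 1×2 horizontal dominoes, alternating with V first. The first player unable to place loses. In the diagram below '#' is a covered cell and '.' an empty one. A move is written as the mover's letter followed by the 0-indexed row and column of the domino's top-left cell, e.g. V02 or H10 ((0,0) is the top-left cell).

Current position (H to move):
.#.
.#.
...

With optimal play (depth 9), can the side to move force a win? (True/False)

ply 1, H at .#./.#./... | H20=-1→.#./.#./##.*; H21=-1→.#./.#./.##
ply 2, V at .#./.#./##. | V00=+1→##./##./##.*; V02=+1→.##/.##/##.; V12=+1→.#./.##/###
ply 3: ##./##./##. is terminal -1 (H); from .#./.#./... depth 9

H winning at [.#./.#./...]: False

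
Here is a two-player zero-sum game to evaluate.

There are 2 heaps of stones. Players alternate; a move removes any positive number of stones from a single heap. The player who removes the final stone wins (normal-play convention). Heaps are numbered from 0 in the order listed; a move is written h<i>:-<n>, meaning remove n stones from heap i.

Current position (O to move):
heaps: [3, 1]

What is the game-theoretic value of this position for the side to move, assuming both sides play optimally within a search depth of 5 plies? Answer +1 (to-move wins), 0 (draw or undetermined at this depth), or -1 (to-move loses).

value((3,1), O) = +1

[(3,1)] O move#1: h0:-1:-1/(2,1), h0:-2:+1/(1,1)*, h0:-3:-1/(0,1), h1:-1:-1/(3,0)
[(1,1)] X move#2: h0:-1:-1/(0,1)*, h1:-1:-1/(1,0)
[(0,1)] O move#3: h1:-1:+1/(0,0)*
[(0,0)] end (terminal -1, X#4); searched (3,1) to 5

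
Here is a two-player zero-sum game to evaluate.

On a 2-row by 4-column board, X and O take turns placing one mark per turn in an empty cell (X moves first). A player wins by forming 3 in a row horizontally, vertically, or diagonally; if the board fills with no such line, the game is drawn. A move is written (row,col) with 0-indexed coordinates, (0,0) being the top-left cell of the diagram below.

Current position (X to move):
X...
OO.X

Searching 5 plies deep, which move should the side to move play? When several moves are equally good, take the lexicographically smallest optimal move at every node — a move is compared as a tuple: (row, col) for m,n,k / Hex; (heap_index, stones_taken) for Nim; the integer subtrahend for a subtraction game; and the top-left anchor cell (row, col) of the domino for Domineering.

X's best at [X.../OO.X]: (1,2)

p1 X@[X.../OO.X]: (0,1)[XX../OO.X]-1 (0,2)[X.X./OO.X]-1 (0,3)[X..X/OO.X]-1 (1,2)[X.../OOXX]+0*
p2 O@[X.../OOXX]: (0,1)[XO../OOXX]+0* (0,2)[X.O./OOXX]+0 (0,3)[X..O/OOXX]+0
p3 X@[XO../OOXX]: (0,2)[XOX./OOXX]+0* (0,3)[XO.X/OOXX]+0
p4 O@[XOX./OOXX]: (0,3)[XOXO/OOXX]+0*
p5 X@[XOXO/OOXX] terminal +0; root [X.../OO.X] d5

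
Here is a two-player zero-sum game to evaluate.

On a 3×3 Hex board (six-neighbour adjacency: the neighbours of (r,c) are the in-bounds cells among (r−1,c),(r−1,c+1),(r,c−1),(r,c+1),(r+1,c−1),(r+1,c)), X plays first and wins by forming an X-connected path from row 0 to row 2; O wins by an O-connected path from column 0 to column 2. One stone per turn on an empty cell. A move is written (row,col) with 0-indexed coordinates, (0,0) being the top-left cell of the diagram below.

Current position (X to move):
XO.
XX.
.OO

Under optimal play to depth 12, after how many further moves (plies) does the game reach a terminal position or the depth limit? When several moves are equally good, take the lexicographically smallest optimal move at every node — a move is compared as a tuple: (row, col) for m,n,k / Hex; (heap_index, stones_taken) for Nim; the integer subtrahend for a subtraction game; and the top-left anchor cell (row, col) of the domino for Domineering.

p1 X@[XO./XX./.OO]: (0,2)[XOX/XX./.OO]-1 (1,2)[XO./XXX/.OO]-1 (2,0)[XO./XX./XOO]+1*
p2 O@[XO./XX./XOO] terminal -1; root [XO./XX./.OO] d12

PV length from [XO./XX./.OO]: 1 ply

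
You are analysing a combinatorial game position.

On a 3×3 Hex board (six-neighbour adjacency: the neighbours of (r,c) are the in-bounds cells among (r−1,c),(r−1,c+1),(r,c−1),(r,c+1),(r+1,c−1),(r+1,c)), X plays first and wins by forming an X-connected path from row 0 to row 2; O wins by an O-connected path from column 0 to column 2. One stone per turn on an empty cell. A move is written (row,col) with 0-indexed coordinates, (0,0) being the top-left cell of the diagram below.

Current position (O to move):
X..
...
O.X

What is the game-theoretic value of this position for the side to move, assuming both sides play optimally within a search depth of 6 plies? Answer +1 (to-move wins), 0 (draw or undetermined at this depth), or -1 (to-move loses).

value(X../.../O.X, O) = +1

p1 O@[X../.../O.X]: (0,1)[XO./.../O.X]-1 (0,2)[X.O/.../O.X]-1 (1,0)[X../O../O.X]-1 (1,1)[X../.O./O.X]+1* (1,2)[X../..O/O.X]+1 (2,1)[X../.../OOX]-1
p2 X@[X../.O./O.X]: (0,1)[XX./.O./O.X]-1* (0,2)[X.X/.O./O.X]-1 (1,0)[X../XO./O.X]-1 (1,2)[X../.OX/O.X]-1 (2,1)[X../.O./OXX]-1
p3 O@[XX./.O./O.X]: (0,2)[XXO/.O./O.X]+1* (1,0)[XX./OO./O.X]+1 (1,2)[XX./.OO/O.X]+1 (2,1)[XX./.O./OOX]+1
p4 X@[XXO/.O./O.X] terminal -1; root [X../.../O.X] d6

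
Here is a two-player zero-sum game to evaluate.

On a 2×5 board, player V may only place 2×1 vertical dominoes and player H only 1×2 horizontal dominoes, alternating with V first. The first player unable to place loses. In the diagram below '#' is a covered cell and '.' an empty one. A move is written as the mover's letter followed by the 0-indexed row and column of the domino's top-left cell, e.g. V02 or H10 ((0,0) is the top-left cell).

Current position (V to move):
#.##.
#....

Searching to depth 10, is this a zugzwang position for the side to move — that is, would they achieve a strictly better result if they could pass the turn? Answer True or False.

p1 V@[#.##./#....]: V01[####./##...]-1* V04[#.###/#...#]-1
p2 H@[####./##...]: H12[####./####.]-1 H13[####./##.##]+1*
p3 V@[####./##.##] terminal -1; root [#.##./#....] d10
suppose V passes — search the same position with H to move:
pass> p1 H@[#.##./#....]: H11[#.##./###..]-1* H12[#.##./#.##.]-1 H13[#.##./#..##]-1
pass> p2 V@[#.##./###..]: V04[#.###/###.#]+1*
pass> p3 H@[#.###/###.#] terminal -1; root [#.##./#....] d10
for V: play -1, pass +1

zugzwang(#.##./#...., V) = True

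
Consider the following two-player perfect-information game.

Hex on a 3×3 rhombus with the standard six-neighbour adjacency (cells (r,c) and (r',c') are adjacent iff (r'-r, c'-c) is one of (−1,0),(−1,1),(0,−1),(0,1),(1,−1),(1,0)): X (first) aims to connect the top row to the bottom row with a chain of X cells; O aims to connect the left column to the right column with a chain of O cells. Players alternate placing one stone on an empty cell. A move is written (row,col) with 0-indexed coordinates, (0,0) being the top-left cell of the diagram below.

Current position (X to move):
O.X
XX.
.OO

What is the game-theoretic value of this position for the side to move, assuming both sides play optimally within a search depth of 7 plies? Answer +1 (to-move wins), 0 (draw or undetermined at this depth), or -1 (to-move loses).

[O.X/XX./.OO] X move#1: (0,1):-1/OXX/XX./.OO, (1,2):-1/O.X/XXX/.OO, (2,0):+1/O.X/XX./XOO*
[O.X/XX./XOO] end (terminal -1, O#2); searched O.X/XX./.OO to 7

value(O.X/XX./.OO, X) = +1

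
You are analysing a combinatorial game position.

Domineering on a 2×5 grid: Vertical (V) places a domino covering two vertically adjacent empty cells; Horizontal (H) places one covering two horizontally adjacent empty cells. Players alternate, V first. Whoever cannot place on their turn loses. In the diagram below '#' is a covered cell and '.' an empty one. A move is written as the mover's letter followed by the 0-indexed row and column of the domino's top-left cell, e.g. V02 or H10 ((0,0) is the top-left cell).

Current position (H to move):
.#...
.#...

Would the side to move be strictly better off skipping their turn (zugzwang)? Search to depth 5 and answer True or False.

zugzwang(.#.../.#..., H) = False

[.#.../.#...] H move#1: H02:-1/.###./.#...*, H03:-1/.#.##/.#..., H12:-1/.#.../.###., H13:-1/.#.../.#.##
[.###./.#...] V move#2: V00:-1/####./##..., V04:+1/.####/.#..#*
[.####/.#..#] H move#3: H12:-1/.####/.####*
[.####/.####] V move#4: V00:+1/#####/#####*
[#####/#####] end (terminal -1, H#5); searched .#.../.#... to 5
suppose H passes — search the same position with V to move:
pass> [.#.../.#...] V move#1: V00:-1/##.../##..., V02:-1/.##../.##.., V03:+1/.#.#./.#.#.*, V04:-1/.#..#/.#..#
pass> [.#.#./.#.#.] end (terminal -1, H#2); searched .#.../.#... to 5
for H: play -1, pass -1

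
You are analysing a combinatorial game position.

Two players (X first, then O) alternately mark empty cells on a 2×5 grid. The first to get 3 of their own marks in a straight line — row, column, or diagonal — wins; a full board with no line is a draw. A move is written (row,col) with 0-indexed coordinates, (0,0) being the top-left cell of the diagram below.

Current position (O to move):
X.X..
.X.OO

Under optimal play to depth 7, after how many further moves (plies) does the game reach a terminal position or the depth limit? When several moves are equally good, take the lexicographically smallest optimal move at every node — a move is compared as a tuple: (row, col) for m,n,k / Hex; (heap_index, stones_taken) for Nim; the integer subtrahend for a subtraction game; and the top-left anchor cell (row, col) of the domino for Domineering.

PV length from [X.X../.X.OO]: 1 ply

ply 1, O at X.X../.X.OO | (0,1)=+0→XOX../.X.OO; (0,3)=-1→X.XO./.X.OO; (0,4)=-1→X.X.O/.X.OO; (1,0)=-1→X.X../OX.OO; (1,2)=+1→X.X../.XOOO*
ply 2: X.X../.XOOO is terminal -1 (X); from X.X../.X.OO depth 7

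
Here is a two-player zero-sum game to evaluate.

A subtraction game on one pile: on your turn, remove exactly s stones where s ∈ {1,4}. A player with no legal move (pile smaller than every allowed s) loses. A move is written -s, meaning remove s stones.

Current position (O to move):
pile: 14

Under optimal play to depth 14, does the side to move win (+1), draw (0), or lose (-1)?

value(14, O) = +1

p1 O@[14]: -1[13]-1 -4[10]+1*
p2 X@[10]: -1[9]-1* -4[6]-1
p3 O@[9]: -1[8]-1 -4[5]+1*
p4 X@[5]: -1[4]-1* -4[1]-1
p5 O@[4]: -1[3]-1 -4[0]+1*
p6 X@[0] terminal -1; root [14] d14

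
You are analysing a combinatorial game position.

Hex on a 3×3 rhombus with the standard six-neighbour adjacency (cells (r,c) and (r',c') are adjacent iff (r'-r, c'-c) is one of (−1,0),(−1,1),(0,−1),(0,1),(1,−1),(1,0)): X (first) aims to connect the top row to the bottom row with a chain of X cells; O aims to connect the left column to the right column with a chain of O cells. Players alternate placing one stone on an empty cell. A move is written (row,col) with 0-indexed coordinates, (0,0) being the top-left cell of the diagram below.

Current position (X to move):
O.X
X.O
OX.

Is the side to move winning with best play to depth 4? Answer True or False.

[O.X/X.O/OX.] X move#1: (0,1):-1/OXX/X.O/OX., (1,1):+1/O.X/XXO/OX.*, (2,2):-1/O.X/X.O/OXX
[O.X/XXO/OX.] end (terminal -1, O#2); searched O.X/X.O/OX. to 4

X winning at [O.X/X.O/OX.]: True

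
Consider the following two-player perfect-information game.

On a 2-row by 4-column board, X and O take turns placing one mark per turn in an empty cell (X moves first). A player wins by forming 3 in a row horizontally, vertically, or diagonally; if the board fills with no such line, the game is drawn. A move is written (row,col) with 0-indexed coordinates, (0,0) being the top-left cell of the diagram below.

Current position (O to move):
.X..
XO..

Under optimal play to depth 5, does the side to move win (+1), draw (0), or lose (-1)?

value(.X../XO.., O) = 0

[.X../XO..] O move#1: (0,0):+0/OX../XO..*, (0,2):+0/.XO./XO.., (0,3):+0/.X.O/XO.., (1,2):+0/.X../XOO., (1,3):+0/.X../XO.O
[OX../XO..] X move#2: (0,2):+0/OXX./XO..*, (0,3):+0/OX.X/XO.., (1,2):+0/OX../XOX., (1,3):+0/OX../XO.X
[OXX./XO..] O move#3: (0,3):+0/OXXO/XO..*, (1,2):-1/OXX./XOO., (1,3):-1/OXX./XO.O
[OXXO/XO..] X move#4: (1,2):+0/OXXO/XOX.*, (1,3):+0/OXXO/XO.X
[OXXO/XOX.] O move#5: (1,3):+0/OXXO/XOXO*
[OXXO/XOXO] end (terminal +0, X#6); searched .X../XO.. to 5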